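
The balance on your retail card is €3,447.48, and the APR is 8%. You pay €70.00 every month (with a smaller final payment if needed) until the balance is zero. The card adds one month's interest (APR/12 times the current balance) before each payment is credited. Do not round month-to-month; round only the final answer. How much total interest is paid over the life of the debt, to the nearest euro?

€745

Monthly rate r = 8%/12 = 0.666667% = 0.00666667.
Payoff takes n = ⌈−ln(1 − rB₀/P)/ln(1+r)⌉ = ⌈59.897⌉ = 60 payments; the last is €62.83.
Total paid = 59·€70.00 + €62.83 = €4,192.83.
Total interest = total paid − principal = €4,192.83 − €3,447.48 = €745.35.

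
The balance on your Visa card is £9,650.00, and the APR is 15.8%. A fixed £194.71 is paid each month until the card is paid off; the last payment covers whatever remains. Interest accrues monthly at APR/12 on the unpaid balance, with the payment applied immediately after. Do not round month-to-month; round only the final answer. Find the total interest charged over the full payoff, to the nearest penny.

Monthly rate r = 15.8%/12 = 1.31667% = 0.0131667.
Payoff takes n = ⌈−ln(1 − rB₀/P)/ln(1+r)⌉ = ⌈80.816⌉ = 81 payments; the last is £159.17.
Total paid = 80·£194.71 + £159.17 = £15,735.97.
Total interest = total paid − principal = £15,735.97 − £9,650.00 = £6,085.97.

£6,085.97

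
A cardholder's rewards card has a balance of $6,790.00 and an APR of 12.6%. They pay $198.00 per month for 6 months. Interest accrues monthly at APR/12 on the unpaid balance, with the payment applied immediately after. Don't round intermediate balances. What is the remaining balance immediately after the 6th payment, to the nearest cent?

Monthly rate r = 12.6%/12 = 1.05% = 0.0105.
Each month: B ← B·(1+r) − $198.00.
Month 1: interest $71.29; balance after payment $6,663.30.
Month 2: interest $69.96; balance after payment $6,535.26.
Month 3: interest $68.62; balance after payment $6,405.88.
Month 4: interest $67.26; balance after payment $6,275.14.
Month 5: interest $65.89; balance after payment $6,143.03.
Month 6: interest $64.50; balance after payment $6,009.53.

$6,009.53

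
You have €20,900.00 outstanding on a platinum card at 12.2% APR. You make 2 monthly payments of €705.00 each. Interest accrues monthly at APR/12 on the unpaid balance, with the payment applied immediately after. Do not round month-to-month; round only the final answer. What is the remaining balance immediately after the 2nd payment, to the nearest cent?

€19,909.96

Monthly rate r = 12.2%/12 = 1.01667% = 0.0101667.
Each month: B ← B·(1+r) − €705.00.
Month 1: interest €212.48; balance after payment €20,407.48.
Month 2: interest €207.48; balance after payment €19,909.96.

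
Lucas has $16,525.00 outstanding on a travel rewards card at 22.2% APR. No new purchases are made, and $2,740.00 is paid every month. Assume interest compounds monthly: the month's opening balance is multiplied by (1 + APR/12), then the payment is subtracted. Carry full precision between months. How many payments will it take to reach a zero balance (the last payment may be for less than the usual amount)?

7 payments

Monthly rate r = 22.2%/12 = 1.85% = 0.0185.
Recurrence: B ← B·(1+r) − $2,740.00.
Month 1: interest $305.71; balance after payment $14,090.71.
Month 2: interest $260.68; balance after payment $11,611.39.
Closed form: n = −ln(1 − rB₀/P)/ln(1+r) = −ln(0.88843)/ln(1.0185) ≈ 6.454, so the balance reaches zero during payment 7.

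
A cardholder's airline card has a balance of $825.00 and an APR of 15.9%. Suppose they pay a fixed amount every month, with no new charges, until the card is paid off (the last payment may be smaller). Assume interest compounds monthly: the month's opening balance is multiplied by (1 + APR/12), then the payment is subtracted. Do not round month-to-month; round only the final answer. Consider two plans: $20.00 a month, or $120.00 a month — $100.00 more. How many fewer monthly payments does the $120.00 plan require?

53 fewer payments

Monthly rate r = 15.9%/12 = 1.325% = 0.01325.
At $20.00/mo: n = ⌈−ln(1 − rB₀/P)/ln(1+r)⌉ = 61 payments (last $1.71); total interest = total paid − $825.00 = $376.71.
At $120.00/mo: 8 payments (last $30.90); total interest $45.90.
Payments saved = 61 − 8 = 53.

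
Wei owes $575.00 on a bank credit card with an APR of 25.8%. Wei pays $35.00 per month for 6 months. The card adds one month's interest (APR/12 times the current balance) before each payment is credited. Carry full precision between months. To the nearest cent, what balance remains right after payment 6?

Monthly rate r = 25.8%/12 = 2.15% = 0.0215.
Each month: B ← B·(1+r) − $35.00.
Month 1: interest $12.36; balance after payment $552.36.
Month 2: interest $11.88; balance after payment $529.24.
Month 3: interest $11.38; balance after payment $505.62.
Month 4: interest $10.87; balance after payment $481.49.
Month 5: interest $10.35; balance after payment $456.84.
Month 6: interest $9.82; balance after payment $431.66.

$431.66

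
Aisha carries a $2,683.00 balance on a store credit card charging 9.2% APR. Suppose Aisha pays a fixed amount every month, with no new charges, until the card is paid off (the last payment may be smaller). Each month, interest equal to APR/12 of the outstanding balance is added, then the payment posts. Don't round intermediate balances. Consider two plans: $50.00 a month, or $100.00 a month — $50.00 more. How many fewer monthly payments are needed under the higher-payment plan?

Monthly rate r = 9.2%/12 = 0.766667% = 0.00766667.
At $50.00/mo: n = ⌈−ln(1 − rB₀/P)/ln(1+r)⌉ = 70 payments (last $19.78); total interest = total paid − $2,683.00 = $786.78.
At $100.00/mo: 31 payments (last $15.33); total interest $332.33.
Payments saved = 70 − 31 = 39.

39 fewer payments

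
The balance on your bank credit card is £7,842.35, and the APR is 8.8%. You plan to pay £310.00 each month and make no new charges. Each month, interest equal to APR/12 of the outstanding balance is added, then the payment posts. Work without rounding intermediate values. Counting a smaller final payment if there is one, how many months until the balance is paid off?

29 months

Monthly rate r = 8.8%/12 = 0.733333% = 0.00733333.
Recurrence: B ← B·(1+r) − £310.00.
Month 1: interest £57.51; balance after payment £7,589.86.
Month 2: interest £55.66; balance after payment £7,335.52.
Closed form: n = −ln(1 − rB₀/P)/ln(1+r) = −ln(0.81448)/ln(1.00733) ≈ 28.085, so the balance reaches zero during payment 29.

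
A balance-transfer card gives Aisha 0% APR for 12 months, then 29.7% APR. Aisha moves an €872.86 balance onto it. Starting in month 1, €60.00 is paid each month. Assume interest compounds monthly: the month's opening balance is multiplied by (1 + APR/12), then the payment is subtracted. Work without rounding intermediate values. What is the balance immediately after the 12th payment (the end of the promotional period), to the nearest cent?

Promo months 1–12 at r₀ = 0%/12 = 0; months 13+ at r₁ = 29.7%/12 = 0.02475.
After month 12 (no interest yet): B = €872.86 − 12·€60.00 = €152.86.

€152.86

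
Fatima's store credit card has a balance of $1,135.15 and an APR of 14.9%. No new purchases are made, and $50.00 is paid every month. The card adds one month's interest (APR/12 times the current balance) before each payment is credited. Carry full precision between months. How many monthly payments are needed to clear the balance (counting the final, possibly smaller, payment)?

Monthly rate r = 14.9%/12 = 1.24167% = 0.0124167.
Recurrence: B ← B·(1+r) − $50.00.
Month 1: interest $14.09; balance after payment $1,099.24.
Month 2: interest $13.65; balance after payment $1,062.89.
Closed form: n = −ln(1 − rB₀/P)/ln(1+r) = −ln(0.7181)/ln(1.01242) ≈ 26.834, so the balance reaches zero during payment 27.

27 payments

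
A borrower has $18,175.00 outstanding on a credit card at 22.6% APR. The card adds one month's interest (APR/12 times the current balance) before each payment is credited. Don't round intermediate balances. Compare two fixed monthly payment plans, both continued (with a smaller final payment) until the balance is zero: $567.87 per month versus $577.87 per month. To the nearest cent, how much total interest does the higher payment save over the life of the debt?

$308.84

Monthly rate r = 22.6%/12 = 1.88333% = 0.0188333.
At $567.87/mo: n = ⌈−ln(1 − rB₀/P)/ln(1+r)⌉ = 50 payments (last $275.02); total interest = total paid − $18,175.00 = $9,925.65.
At $577.87/mo: 49 payments (last $54.05); total interest $9,616.81.
Interest saved = $9,925.65 − $9,616.81 = $308.84.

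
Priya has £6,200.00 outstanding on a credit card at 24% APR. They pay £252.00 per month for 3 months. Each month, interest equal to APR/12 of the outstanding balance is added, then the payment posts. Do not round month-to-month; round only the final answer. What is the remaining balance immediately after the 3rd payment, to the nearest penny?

£5,808.27

Monthly rate r = 24%/12 = 2% = 0.02.
Each month: B ← B·(1+r) − £252.00.
Month 1: interest £124.00; balance after payment £6,072.00.
Month 2: interest £121.44; balance after payment £5,941.44.
Month 3: interest £118.83; balance after payment £5,808.27.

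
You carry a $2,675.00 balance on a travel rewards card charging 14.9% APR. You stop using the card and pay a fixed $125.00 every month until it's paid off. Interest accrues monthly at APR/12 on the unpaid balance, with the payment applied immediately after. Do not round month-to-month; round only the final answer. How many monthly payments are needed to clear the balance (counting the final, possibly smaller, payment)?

Monthly rate r = 14.9%/12 = 1.24167% = 0.0124167.
Recurrence: B ← B·(1+r) − $125.00.
Month 1: interest $33.21; balance after payment $2,583.21.
Month 2: interest $32.07; balance after payment $2,490.29.
Closed form: n = −ln(1 − rB₀/P)/ln(1+r) = −ln(0.73428)/ln(1.01242) ≈ 25.029, so the balance reaches zero during payment 26.

26 months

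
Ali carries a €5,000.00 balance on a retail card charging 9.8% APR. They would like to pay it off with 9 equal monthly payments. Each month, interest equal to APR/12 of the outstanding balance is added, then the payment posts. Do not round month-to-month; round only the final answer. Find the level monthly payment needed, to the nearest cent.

€578.49

Monthly rate r = 9.8%/12 = 0.816667% = 0.00816667.
Level-payment amortization: P = B₀·r / (1 − (1+r)^(−n)) = 5000.00·0.00816667 / (1 − 1.00817^(−9)).
Denominator 1 − (1+r)^(−9) = 0.0705864648.
P = 40.8333 / 0.0705864648 ≈ 578.49.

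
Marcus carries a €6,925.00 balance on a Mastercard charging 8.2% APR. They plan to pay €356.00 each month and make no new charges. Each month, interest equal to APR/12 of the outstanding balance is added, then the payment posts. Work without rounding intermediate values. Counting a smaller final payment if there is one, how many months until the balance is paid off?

Monthly rate r = 8.2%/12 = 0.683333% = 0.00683333.
Recurrence: B ← B·(1+r) − €356.00.
Month 1: interest €47.32; balance after payment €6,616.32.
Month 2: interest €45.21; balance after payment €6,305.53.
Closed form: n = −ln(1 − rB₀/P)/ln(1+r) = −ln(0.86708)/ln(1.00683) ≈ 20.944, so the balance reaches zero during payment 21.

21 payments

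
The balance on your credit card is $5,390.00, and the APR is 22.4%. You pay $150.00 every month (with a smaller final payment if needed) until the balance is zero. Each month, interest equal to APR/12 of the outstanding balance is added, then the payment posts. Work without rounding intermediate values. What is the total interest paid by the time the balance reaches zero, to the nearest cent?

Monthly rate r = 22.4%/12 = 1.86667% = 0.0186667.
Payoff takes n = ⌈−ln(1 − rB₀/P)/ln(1+r)⌉ = ⌈60.069⌉ = 61 payments; the last is $10.47.
Total paid = 60·$150.00 + $10.47 = $9,010.47.
Total interest = total paid − principal = $9,010.47 − $5,390.00 = $3,620.47.

$3,620.47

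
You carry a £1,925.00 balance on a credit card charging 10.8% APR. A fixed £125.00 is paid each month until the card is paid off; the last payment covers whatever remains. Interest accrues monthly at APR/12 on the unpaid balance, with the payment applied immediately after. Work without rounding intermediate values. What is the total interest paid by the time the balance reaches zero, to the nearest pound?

Monthly rate r = 10.8%/12 = 0.9% = 0.009.
Payoff takes n = ⌈−ln(1 − rB₀/P)/ln(1+r)⌉ = ⌈16.652⌉ = 17 payments; the last is £81.61.
Total paid = 16·£125.00 + £81.61 = £2,081.61.
Total interest = total paid − principal = £2,081.61 − £1,925.00 = £156.61.

£157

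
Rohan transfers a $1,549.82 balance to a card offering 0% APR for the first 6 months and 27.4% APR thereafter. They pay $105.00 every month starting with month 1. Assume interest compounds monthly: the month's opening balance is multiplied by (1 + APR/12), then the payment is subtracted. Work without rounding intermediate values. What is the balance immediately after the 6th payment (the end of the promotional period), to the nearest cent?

$919.82

Promo months 1–6 at r₀ = 0%/12 = 0; months 7+ at r₁ = 27.4%/12 = 0.0228333.
After month 6 (no interest yet): B = $1,549.82 − 6·$105.00 = $919.82.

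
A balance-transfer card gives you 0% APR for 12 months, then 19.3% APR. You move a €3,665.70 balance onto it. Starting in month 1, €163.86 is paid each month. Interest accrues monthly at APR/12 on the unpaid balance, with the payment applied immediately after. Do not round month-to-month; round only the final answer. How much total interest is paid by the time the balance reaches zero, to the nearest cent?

€175.00

Promo months 1–12 at r₀ = 0%/12 = 0; months 13+ at r₁ = 19.3%/12 = 0.0160833.
After month 12 (no interest yet): B = €3,665.70 − 12·€163.86 = €1,699.38.
Then at r₁ with €163.86/mo: n₂ = −ln(1 − r₁·B/P)/ln(1+r₁) ≈ 11.44 → 12 more payments.
Total paid = 23·€163.86 + €71.92 = €3,840.70; interest = €3,840.70 − €3,665.70 = €175.00.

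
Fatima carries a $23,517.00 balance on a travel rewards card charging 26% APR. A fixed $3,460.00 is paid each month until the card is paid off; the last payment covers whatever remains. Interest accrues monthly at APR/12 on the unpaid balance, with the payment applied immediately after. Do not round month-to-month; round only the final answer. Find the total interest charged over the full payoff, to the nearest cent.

Monthly rate r = 26%/12 = 2.16667% = 0.0216667.
Payoff takes n = ⌈−ln(1 − rB₀/P)/ln(1+r)⌉ = ⌈7.432⌉ = 8 payments; the last is $1,503.63.
Total paid = 7·$3,460.00 + $1,503.63 = $25,723.63.
Total interest = total paid − principal = $25,723.63 − $23,517.00 = $2,206.63.

$2,206.63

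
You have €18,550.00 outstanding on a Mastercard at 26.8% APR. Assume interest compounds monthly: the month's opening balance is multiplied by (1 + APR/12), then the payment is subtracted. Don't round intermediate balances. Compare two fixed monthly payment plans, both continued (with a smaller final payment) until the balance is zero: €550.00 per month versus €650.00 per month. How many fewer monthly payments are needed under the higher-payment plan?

18 fewer payments

Monthly rate r = 26.8%/12 = 2.23333% = 0.0223333.
At €550.00/mo: n = ⌈−ln(1 − rB₀/P)/ln(1+r)⌉ = 64 payments (last €196.37); total interest = total paid − €18,550.00 = €16,296.37.
At €650.00/mo: 46 payments (last €600.84); total interest €11,300.84.
Payments saved = 64 − 46 = 18.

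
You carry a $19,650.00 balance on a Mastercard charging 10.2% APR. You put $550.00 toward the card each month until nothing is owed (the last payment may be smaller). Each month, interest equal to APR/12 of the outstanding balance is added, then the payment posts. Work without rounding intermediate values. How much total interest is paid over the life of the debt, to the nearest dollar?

Monthly rate r = 10.2%/12 = 0.85% = 0.0085.
Payoff takes n = ⌈−ln(1 − rB₀/P)/ln(1+r)⌉ = ⌈42.763⌉ = 43 payments; the last is $420.02.
Total paid = 42·$550.00 + $420.02 = $23,520.02.
Total interest = total paid − principal = $23,520.02 − $19,650.00 = $3,870.02.

$3,870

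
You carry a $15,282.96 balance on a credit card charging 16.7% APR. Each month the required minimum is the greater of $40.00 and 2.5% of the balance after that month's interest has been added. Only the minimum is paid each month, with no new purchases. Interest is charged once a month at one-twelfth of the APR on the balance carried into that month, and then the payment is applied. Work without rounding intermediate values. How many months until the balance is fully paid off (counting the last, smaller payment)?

Monthly rate r = 16.7%/12 = 1.39167% = 0.0139167.
While 2.5% of the post-interest balance exceeds $40.00, each month B ← (B·(1+r))·(1 − 0.025), i.e. B shrinks by the factor (1+r)·0.975 = 0.98857.
This holds for months 1–198. Entering month 199 the balance is $1,568.81; 2.5% of the post-interest balance is now below $40.00, so the flat $40.00 minimum applies from here.
From month 199 a fixed $40.00 at rate r clears $1,568.81 in 58 more payments. Total: 198 + 58 = 256 months.

256 months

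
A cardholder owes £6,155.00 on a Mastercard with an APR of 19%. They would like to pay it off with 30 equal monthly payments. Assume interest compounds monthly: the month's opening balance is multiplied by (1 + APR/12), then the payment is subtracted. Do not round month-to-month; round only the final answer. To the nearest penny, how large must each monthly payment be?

£259.33

Monthly rate r = 19%/12 = 1.58333% = 0.0158333.
Level-payment amortization: P = B₀·r / (1 − (1+r)^(−n)) = 6155.00·0.0158333 / (1 − 1.01583^(−30)).
Denominator 1 − (1+r)^(−30) = 0.375796481.
P = 97.4542 / 0.375796481 ≈ 259.33.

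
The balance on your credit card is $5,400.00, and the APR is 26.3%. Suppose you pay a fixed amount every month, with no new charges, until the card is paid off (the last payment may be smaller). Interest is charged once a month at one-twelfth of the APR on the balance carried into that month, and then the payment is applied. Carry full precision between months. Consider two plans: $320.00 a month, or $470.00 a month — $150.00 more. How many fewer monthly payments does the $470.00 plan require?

8 fewer payments

Monthly rate r = 26.3%/12 = 2.19167% = 0.0219167.
At $320.00/mo: n = ⌈−ln(1 − rB₀/P)/ln(1+r)⌉ = 22 payments (last $96.80); total interest = total paid − $5,400.00 = $1,416.80.
At $470.00/mo: 14 payments (last $180.21); total interest $890.21.
Payments saved = 22 − 14 = 8.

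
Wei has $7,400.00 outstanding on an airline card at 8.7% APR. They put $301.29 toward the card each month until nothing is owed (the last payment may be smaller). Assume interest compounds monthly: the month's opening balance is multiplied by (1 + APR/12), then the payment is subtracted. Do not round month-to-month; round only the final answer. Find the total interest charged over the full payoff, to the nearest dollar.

Monthly rate r = 8.7%/12 = 0.725% = 0.00725.
Payoff takes n = ⌈−ln(1 − rB₀/P)/ln(1+r)⌉ = ⌈27.146⌉ = 28 payments; the last is $44.07.
Total paid = 27·$301.29 + $44.07 = $8,178.90.
Total interest = total paid − principal = $8,178.90 − $7,400.00 = $778.90.

$779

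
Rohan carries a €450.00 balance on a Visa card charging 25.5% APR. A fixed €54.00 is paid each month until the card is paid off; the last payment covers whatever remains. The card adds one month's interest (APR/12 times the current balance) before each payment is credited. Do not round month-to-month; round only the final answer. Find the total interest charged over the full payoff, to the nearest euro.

Monthly rate r = 25.5%/12 = 2.125% = 0.02125.
Payoff takes n = ⌈−ln(1 − rB₀/P)/ln(1+r)⌉ = ⌈9.269⌉ = 10 payments; the last is €14.63.
Total paid = 9·€54.00 + €14.63 = €500.63.
Total interest = total paid − principal = €500.63 − €450.00 = €50.63.

€51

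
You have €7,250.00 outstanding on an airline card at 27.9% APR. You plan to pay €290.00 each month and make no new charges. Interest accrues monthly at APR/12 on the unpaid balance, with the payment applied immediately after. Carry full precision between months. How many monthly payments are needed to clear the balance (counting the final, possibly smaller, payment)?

38 months

Monthly rate r = 27.9%/12 = 2.325% = 0.02325.
Recurrence: B ← B·(1+r) − €290.00.
Month 1: interest €168.56; balance after payment €7,128.56.
Month 2: interest €165.74; balance after payment €7,004.30.
Closed form: n = −ln(1 − rB₀/P)/ln(1+r) = −ln(0.41875)/ln(1.02325) ≈ 37.874, so the balance reaches zero during payment 38.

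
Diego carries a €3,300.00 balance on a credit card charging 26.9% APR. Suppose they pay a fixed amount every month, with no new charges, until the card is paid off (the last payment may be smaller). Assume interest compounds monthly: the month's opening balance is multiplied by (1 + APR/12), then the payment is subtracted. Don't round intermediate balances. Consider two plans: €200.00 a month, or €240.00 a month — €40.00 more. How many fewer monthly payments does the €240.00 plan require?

Monthly rate r = 26.9%/12 = 2.24167% = 0.0224167.
At €200.00/mo: n = ⌈−ln(1 − rB₀/P)/ln(1+r)⌉ = 21 payments (last €166.80); total interest = total paid − €3,300.00 = €866.80.
At €240.00/mo: 17 payments (last €149.97); total interest €689.97.
Payments saved = 21 − 17 = 4.

4 fewer payments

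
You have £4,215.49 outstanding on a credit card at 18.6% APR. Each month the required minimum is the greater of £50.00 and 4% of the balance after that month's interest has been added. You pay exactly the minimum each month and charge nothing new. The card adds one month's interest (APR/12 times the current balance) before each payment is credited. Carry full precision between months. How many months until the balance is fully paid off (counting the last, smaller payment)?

80 months

Monthly rate r = 18.6%/12 = 1.55% = 0.0155.
While 4% of the post-interest balance exceeds £50.00, each month B ← (B·(1+r))·(1 − 0.04), i.e. B shrinks by the factor (1+r)·0.96 = 0.97488.
This holds for months 1–49. Entering month 50 the balance is £1,211.87; 4% of the post-interest balance is now below £50.00, so the flat £50.00 minimum applies from here.
From month 50 a fixed £50.00 at rate r clears £1,211.87 in 31 more payments. Total: 49 + 31 = 80 months.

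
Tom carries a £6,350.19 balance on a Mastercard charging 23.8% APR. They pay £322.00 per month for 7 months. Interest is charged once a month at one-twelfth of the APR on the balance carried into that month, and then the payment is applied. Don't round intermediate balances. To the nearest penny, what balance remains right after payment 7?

£4,893.40

Monthly rate r = 23.8%/12 = 1.98333% = 0.0198333.
Each month: B ← B·(1+r) − £322.00.
Month 1: interest £125.95; balance after payment £6,154.14.
Month 2: interest £122.06; balance after payment £5,954.19.
Month 3: interest £118.09; balance after payment £5,750.28.
Month 4: interest £114.05; balance after payment £5,542.33.
Month 5: interest £109.92; balance after payment £5,330.25.
Month 6: interest £105.72; balance after payment £5,113.97.
Month 7: interest £101.43; balance after payment £4,893.40.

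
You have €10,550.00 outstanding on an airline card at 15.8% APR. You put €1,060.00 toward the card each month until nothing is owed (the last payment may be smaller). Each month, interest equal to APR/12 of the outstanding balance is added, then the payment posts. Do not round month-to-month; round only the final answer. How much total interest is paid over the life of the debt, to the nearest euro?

Monthly rate r = 15.8%/12 = 1.31667% = 0.0131667.
Payoff takes n = ⌈−ln(1 − rB₀/P)/ln(1+r)⌉ = ⌈10.738⌉ = 11 payments; the last is €783.91.
Total paid = 10·€1,060.00 + €783.91 = €11,383.91.
Total interest = total paid − principal = €11,383.91 − €10,550.00 = €833.91.

€834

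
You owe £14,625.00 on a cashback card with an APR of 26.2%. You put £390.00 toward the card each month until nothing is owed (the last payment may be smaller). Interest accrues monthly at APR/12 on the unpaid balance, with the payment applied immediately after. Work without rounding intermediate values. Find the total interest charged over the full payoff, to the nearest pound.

Monthly rate r = 26.2%/12 = 2.18333% = 0.0218333.
Payoff takes n = ⌈−ln(1 − rB₀/P)/ln(1+r)⌉ = ⌈79.074⌉ = 80 payments; the last is £29.26.
Total paid = 79·£390.00 + £29.26 = £30,839.26.
Total interest = total paid − principal = £30,839.26 − £14,625.00 = £16,214.26.

£16,214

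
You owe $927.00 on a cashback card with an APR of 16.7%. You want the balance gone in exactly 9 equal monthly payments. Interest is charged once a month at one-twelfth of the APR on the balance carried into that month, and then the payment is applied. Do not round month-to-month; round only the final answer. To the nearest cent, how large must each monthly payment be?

$110.30

Monthly rate r = 16.7%/12 = 1.39167% = 0.0139167.
Level-payment amortization: P = B₀·r / (1 − (1+r)^(−n)) = 927.00·0.0139167 / (1 − 1.01392^(−9)).
Denominator 1 − (1+r)^(−9) = 0.116961494.
P = 12.9007 / 0.116961494 ≈ 110.30.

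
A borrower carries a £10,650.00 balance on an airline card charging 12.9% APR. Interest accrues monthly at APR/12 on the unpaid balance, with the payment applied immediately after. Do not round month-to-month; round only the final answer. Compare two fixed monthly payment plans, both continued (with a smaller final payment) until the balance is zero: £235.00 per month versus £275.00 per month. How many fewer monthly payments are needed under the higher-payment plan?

12 fewer payments

Monthly rate r = 12.9%/12 = 1.075% = 0.01075.
At £235.00/mo: n = ⌈−ln(1 − rB₀/P)/ln(1+r)⌉ = 63 payments (last £107.76); total interest = total paid − £10,650.00 = £4,027.76.
At £275.00/mo: 51 payments (last £97.24); total interest £3,197.24.
Payments saved = 63 − 51 = 12.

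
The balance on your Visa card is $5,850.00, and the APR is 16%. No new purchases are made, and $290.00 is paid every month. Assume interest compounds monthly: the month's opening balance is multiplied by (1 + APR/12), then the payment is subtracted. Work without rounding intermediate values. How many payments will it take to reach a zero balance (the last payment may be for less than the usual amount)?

Monthly rate r = 16%/12 = 1.33333% = 0.0133333.
Recurrence: B ← B·(1+r) − $290.00.
Month 1: interest $78.00; balance after payment $5,638.00.
Month 2: interest $75.17; balance after payment $5,423.17.
Closed form: n = −ln(1 − rB₀/P)/ln(1+r) = −ln(0.73103)/ln(1.01333) ≈ 23.653, so the balance reaches zero during payment 24.

24 months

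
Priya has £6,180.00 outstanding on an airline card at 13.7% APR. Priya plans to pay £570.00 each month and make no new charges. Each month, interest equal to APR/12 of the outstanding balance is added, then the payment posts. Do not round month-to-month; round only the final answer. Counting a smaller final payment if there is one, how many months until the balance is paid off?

Monthly rate r = 13.7%/12 = 1.14167% = 0.0114167.
Recurrence: B ← B·(1+r) − £570.00.
Month 1: interest £70.55; balance after payment £5,680.56.
Month 2: interest £64.85; balance after payment £5,175.41.
Closed form: n = −ln(1 − rB₀/P)/ln(1+r) = −ln(0.87622)/ln(1.01142) ≈ 11.640, so the balance reaches zero during payment 12.

12 months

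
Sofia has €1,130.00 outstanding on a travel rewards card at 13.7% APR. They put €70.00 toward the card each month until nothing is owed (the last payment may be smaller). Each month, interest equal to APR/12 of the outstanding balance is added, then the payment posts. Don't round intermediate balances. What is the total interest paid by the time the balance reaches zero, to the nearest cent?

Monthly rate r = 13.7%/12 = 1.14167% = 0.0114167.
Payoff takes n = ⌈−ln(1 − rB₀/P)/ln(1+r)⌉ = ⌈17.944⌉ = 18 payments; the last is €66.14.
Total paid = 17·€70.00 + €66.14 = €1,256.14.
Total interest = total paid − principal = €1,256.14 − €1,130.00 = €126.14.

€126.14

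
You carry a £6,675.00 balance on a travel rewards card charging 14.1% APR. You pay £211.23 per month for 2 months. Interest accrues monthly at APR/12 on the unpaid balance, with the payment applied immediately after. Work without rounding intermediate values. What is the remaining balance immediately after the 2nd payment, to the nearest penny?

Monthly rate r = 14.1%/12 = 1.175% = 0.01175.
Each month: B ← B·(1+r) − £211.23.
Month 1: interest £78.43; balance after payment £6,542.20.
Month 2: interest £76.87; balance after payment £6,407.84.

£6,407.84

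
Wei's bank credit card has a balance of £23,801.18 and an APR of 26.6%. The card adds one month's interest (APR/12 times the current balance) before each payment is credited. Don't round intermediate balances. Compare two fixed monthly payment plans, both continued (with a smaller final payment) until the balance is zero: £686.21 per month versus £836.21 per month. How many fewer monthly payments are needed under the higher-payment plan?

21 fewer payments

Monthly rate r = 26.6%/12 = 2.21667% = 0.0221667.
At £686.21/mo: n = ⌈−ln(1 − rB₀/P)/ln(1+r)⌉ = 67 payments (last £554.20); total interest = total paid − £23,801.18 = £22,042.88.
At £836.21/mo: 46 payments (last £390.29); total interest £14,218.56.
Payments saved = 67 − 46 = 21.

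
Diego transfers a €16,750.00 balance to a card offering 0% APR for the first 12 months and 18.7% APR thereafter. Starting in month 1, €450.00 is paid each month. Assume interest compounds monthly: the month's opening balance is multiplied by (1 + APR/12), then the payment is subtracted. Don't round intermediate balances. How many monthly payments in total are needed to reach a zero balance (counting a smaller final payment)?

45 months

Promo months 1–12 at r₀ = 0%/12 = 0; months 13+ at r₁ = 18.7%/12 = 0.0155833.
After month 12 (no interest yet): B = €16,750.00 − 12·€450.00 = €11,350.00.
Then at r₁ with €450.00/mo: n₂ = −ln(1 − r₁·B/P)/ln(1+r₁) ≈ 32.29 → 33 more payments.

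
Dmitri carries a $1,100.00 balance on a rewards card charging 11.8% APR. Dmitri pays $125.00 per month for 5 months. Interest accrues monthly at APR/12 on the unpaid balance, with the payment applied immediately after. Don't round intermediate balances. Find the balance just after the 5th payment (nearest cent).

Monthly rate r = 11.8%/12 = 0.983333% = 0.00983333.
Each month: B ← B·(1+r) − $125.00.
Month 1: interest $10.82; balance after payment $985.82.
Month 2: interest $9.69; balance after payment $870.51.
Month 3: interest $8.56; balance after payment $754.07.
Month 4: interest $7.42; balance after payment $636.49.
Month 5: interest $6.26; balance after payment $517.74.

$517.74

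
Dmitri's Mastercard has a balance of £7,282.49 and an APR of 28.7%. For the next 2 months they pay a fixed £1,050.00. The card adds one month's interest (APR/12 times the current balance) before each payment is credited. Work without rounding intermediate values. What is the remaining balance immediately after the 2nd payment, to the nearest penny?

£5,509.89

Monthly rate r = 28.7%/12 = 2.39167% = 0.0239167.
Each month: B ← B·(1+r) − £1,050.00.
Month 1: interest £174.17; balance after payment £6,406.66.
Month 2: interest £153.23; balance after payment £5,509.89.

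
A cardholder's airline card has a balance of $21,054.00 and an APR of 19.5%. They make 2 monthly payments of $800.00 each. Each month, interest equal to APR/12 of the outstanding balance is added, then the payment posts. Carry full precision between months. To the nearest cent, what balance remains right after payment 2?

$20,130.81

Monthly rate r = 19.5%/12 = 1.625% = 0.01625.
Each month: B ← B·(1+r) − $800.00.
Month 1: interest $342.13; balance after payment $20,596.13.
Month 2: interest $334.69; balance after payment $20,130.81.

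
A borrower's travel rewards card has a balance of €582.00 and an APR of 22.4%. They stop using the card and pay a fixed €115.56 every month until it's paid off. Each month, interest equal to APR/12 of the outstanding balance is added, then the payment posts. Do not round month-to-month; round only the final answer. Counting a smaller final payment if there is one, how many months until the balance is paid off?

Monthly rate r = 22.4%/12 = 1.86667% = 0.0186667.
Recurrence: B ← B·(1+r) − €115.56.
Month 1: interest €10.86; balance after payment €477.30.
Month 2: interest €8.91; balance after payment €370.65.
Month 3: interest €6.92; balance after payment €262.01.
Month 4: interest €4.89; balance after payment €151.34.
Month 5: interest €2.83; balance after payment €38.61.
Month 6: interest €0.72; balance after payment €0.00.

6 months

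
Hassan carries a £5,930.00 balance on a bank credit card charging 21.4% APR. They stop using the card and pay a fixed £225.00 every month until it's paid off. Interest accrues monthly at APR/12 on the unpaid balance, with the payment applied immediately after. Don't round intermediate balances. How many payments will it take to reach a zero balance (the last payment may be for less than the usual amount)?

36 payments

Monthly rate r = 21.4%/12 = 1.78333% = 0.0178333.
Recurrence: B ← B·(1+r) − £225.00.
Month 1: interest £105.75; balance after payment £5,810.75.
Month 2: interest £103.63; balance after payment £5,689.38.
Closed form: n = −ln(1 − rB₀/P)/ln(1+r) = −ln(0.52999)/ln(1.01783) ≈ 35.918, so the balance reaches zero during payment 36.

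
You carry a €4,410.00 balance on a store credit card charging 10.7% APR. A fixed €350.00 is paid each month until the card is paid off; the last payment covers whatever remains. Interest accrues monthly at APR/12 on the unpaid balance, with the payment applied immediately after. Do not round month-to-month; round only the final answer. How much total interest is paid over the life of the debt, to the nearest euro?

Monthly rate r = 10.7%/12 = 0.891667% = 0.00891667.
Payoff takes n = ⌈−ln(1 − rB₀/P)/ln(1+r)⌉ = ⌈13.425⌉ = 14 payments; the last is €149.21.
Total paid = 13·€350.00 + €149.21 = €4,699.21.
Total interest = total paid − principal = €4,699.21 − €4,410.00 = €289.21.

€289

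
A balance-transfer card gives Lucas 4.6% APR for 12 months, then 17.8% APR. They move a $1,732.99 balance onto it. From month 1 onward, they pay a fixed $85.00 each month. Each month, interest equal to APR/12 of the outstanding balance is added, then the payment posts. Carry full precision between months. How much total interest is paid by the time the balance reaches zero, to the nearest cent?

Promo months 1–12 at r₀ = 4.6%/12 = 0.00383333; months 13+ at r₁ = 17.8%/12 = 0.0148333.
After month 12: iterate B ← B·(1+r₀) − $85.00 for 12 months → $772.63.
Then at r₁ with $85.00/mo: n₂ = −ln(1 − r₁·B/P)/ln(1+r₁) ≈ 9.84 → 10 more payments.
Total paid = 21·$85.00 + $71.15 = $1,856.15; interest = $1,856.15 − $1,732.99 = $123.16.

$123.16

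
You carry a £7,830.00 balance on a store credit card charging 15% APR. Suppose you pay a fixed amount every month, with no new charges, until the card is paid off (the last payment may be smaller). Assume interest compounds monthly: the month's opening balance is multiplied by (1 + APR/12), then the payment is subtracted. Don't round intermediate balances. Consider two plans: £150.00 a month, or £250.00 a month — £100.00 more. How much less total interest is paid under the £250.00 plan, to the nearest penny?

£2,765.92

Monthly rate r = 15%/12 = 1.25% = 0.0125.
At £150.00/mo: n = ⌈−ln(1 − rB₀/P)/ln(1+r)⌉ = 86 payments (last £13.07); total interest = total paid − £7,830.00 = £4,933.07.
At £250.00/mo: 40 payments (last £247.15); total interest £2,167.15.
Interest saved = £4,933.07 − £2,167.15 = £2,765.92.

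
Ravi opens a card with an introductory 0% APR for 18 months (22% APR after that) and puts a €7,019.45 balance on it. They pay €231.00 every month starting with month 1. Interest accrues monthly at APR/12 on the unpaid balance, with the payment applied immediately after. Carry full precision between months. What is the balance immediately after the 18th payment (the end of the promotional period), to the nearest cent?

Promo months 1–18 at r₀ = 0%/12 = 0; months 19+ at r₁ = 22%/12 = 0.0183333.
After month 18 (no interest yet): B = €7,019.45 − 18·€231.00 = €2,861.45.

€2,861.45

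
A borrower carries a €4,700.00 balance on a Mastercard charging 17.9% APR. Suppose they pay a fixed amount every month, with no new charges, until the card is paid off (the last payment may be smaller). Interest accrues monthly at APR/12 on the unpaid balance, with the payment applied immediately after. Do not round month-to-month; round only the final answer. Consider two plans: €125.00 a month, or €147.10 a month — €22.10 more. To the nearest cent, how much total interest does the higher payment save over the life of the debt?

€515.61

Monthly rate r = 17.9%/12 = 1.49167% = 0.0149167.
At €125.00/mo: n = ⌈−ln(1 − rB₀/P)/ln(1+r)⌉ = 56 payments (last €72.78); total interest = total paid − €4,700.00 = €2,247.78.
At €147.10/mo: 44 payments (last €106.87); total interest €1,732.17.
Interest saved = €2,247.78 − €1,732.17 = €515.61.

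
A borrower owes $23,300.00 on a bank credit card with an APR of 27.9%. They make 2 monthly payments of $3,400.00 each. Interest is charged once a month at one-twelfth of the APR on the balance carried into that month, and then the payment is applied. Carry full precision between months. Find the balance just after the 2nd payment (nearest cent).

$17,517.00

Monthly rate r = 27.9%/12 = 2.325% = 0.02325.
Each month: B ← B·(1+r) − $3,400.00.
Month 1: interest $541.73; balance after payment $20,441.72.
Month 2: interest $475.27; balance after payment $17,517.00.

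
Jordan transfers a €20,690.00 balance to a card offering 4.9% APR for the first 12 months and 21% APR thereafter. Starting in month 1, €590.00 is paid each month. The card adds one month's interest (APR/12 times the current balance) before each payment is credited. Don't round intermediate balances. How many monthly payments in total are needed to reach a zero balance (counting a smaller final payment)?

45 months

Promo months 1–12 at r₀ = 4.9%/12 = 0.00408333; months 13+ at r₁ = 21%/12 = 0.0175.
After month 12: iterate B ← B·(1+r₀) − €590.00 for 12 months → €14,485.70.
Then at r₁ with €590.00/mo: n₂ = −ln(1 − r₁·B/P)/ln(1+r₁) ≈ 32.37 → 33 more payments.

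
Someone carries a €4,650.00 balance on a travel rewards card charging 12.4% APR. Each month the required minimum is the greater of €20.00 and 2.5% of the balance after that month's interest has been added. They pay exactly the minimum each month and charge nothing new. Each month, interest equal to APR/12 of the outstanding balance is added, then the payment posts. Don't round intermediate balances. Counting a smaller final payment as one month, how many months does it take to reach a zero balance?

169 months

Monthly rate r = 12.4%/12 = 1.03333% = 0.0103333.
While 2.5% of the post-interest balance exceeds €20.00, each month B ← (B·(1+r))·(1 − 0.025), i.e. B shrinks by the factor (1+r)·0.975 = 0.98507.
This holds for months 1–118. Entering month 119 the balance is €788.55; 2.5% of the post-interest balance is now below €20.00, so the flat €20.00 minimum applies from here.
From month 119 a fixed €20.00 at rate r clears €788.55 in 51 more payments. Total: 118 + 51 = 169 months.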